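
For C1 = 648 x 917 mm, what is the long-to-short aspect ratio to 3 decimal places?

917 / 648 = 1.415
Matches √2 ≈ 1.414 — the ISO 216 defining ratio.

1.415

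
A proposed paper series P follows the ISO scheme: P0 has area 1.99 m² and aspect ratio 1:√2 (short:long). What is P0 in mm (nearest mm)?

Let the short side be w mm. Then w · w√2 = 1.99 m² = 1,990,000 mm².
w² = 1,990,000/√2, so w ≈ 1186.2 mm; long side = w√2 ≈ 1677.6 mm.

1186 × 1678 mm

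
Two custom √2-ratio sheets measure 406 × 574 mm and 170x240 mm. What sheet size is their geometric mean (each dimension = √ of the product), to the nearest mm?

Short side: √(406 · 170) = √69020 ≈ 262.7 → 263 mm
Long side: √(574 · 240) = √137760 ≈ 371.2 → 371 mm

263 × 371 mm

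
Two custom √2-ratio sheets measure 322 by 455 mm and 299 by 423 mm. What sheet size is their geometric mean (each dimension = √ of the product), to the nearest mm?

Short side: √(322 · 299) = √96278 ≈ 310.3 → 310 mm
Long side: √(455 · 423) = √192465 ≈ 438.7 → 439 mm

310 × 439 mm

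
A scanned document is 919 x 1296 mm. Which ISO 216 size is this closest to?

Aspect ratio 1296/919 ≈ 1.410 — close to the ISO √2 ≈ 1.414.
In the C-series (envelope sizes, between A and B): C0 = 917 × 1297 mm.
Off by 3 mm total — nearest standard size.

C0 (917 × 1297 mm)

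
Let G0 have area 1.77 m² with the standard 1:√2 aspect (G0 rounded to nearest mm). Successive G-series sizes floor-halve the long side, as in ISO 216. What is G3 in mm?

395 × 559 mm

Let G0's short side be w mm. w · w√2 = 1.77 m² = 1,770,000 mm², so w ≈ 1118.7 mm and w√2 ≈ 1582.1 mm → G0 = 1119 × 1582 mm.
G1: ⌊1582/2⌋ × 1119 = 791 × 1119 mm
G2: ⌊1119/2⌋ × 791 = 559 × 791 mm
G3: ⌊791/2⌋ × 559 = 395 × 559 mm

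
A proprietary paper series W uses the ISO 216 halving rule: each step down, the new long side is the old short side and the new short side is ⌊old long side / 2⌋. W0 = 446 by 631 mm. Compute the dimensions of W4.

111 × 157 mm

W1: ⌊631/2⌋ × 446 = 315 × 446 mm
W2: ⌊446/2⌋ × 315 = 223 × 315 mm
W3: ⌊315/2⌋ × 223 = 157 × 223 mm
W4: ⌊223/2⌋ × 157 = 111 × 157 mm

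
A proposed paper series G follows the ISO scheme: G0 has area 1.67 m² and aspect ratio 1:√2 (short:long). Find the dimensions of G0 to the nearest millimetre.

Let the short side be w mm. Then w · w√2 = 1.67 m² = 1,670,000 mm².
w² = 1,670,000/√2, so w ≈ 1086.7 mm; long side = w√2 ≈ 1536.8 mm.

1087 × 1537 mm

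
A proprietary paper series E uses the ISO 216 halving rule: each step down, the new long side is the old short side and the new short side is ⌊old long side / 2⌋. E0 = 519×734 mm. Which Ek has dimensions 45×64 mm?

E7

E0: 519 × 734 mm
E1: 367 × 519 mm
E2: 259 × 367 mm
E3: 183 × 259 mm
E4: 129 × 183 mm
E5: 91 × 129 mm
E6: 64 × 91 mm
E7: 45 × 64 mm
E8: 32 × 45 mm
→ matches E7.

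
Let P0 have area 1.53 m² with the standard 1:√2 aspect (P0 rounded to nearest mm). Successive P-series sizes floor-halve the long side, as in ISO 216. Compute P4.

260 × 367 mm

Let P0's short side be w mm. w · w√2 = 1.53 m² = 1,530,000 mm², so w ≈ 1040.1 mm and w√2 ≈ 1471.0 mm → P0 = 1040 × 1471 mm.
P1: ⌊1471/2⌋ × 1040 = 735 × 1040 mm
P2: ⌊1040/2⌋ × 735 = 520 × 735 mm
P3: ⌊735/2⌋ × 520 = 367 × 520 mm
P4: ⌊520/2⌋ × 367 = 260 × 367 mm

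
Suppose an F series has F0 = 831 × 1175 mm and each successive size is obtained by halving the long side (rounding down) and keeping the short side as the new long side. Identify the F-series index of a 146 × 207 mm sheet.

F0: 831 × 1175 mm
F1: 587 × 831 mm
F2: 415 × 587 mm
F3: 293 × 415 mm
F4: 207 × 293 mm
F5: 146 × 207 mm
F6: 103 × 146 mm
→ matches F5.

F5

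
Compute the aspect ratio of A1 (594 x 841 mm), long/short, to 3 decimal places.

841 / 594 = 1.416
ISO 216 targets √2 ≈ 1.414; the +0.002 deviation is from mm rounding.

1.416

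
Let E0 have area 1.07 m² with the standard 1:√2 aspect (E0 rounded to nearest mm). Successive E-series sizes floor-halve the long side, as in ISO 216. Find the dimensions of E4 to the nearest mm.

217 × 307 mm

Let E0's short side be w mm. w · w√2 = 1.07 m² = 1,070,000 mm², so w ≈ 869.8 mm and w√2 ≈ 1230.1 mm → E0 = 870 × 1230 mm.
E1: ⌊1230/2⌋ × 870 = 615 × 870 mm
E2: ⌊870/2⌋ × 615 = 435 × 615 mm
E3: ⌊615/2⌋ × 435 = 307 × 435 mm
E4: ⌊435/2⌋ × 307 = 217 × 307 mm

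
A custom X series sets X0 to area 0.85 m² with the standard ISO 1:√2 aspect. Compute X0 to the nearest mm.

775 × 1096 mm

Let the short side be w mm. Then w · w√2 = 0.85 m² = 850,000 mm².
w² = 850,000/√2, so w ≈ 775.3 mm; long side = w√2 ≈ 1096.4 mm.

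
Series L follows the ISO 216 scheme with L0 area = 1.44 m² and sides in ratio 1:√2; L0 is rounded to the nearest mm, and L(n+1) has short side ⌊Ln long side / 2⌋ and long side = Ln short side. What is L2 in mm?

Let L0's short side be w mm. w · w√2 = 1.44 m² = 1,440,000 mm², so w ≈ 1009.1 mm and w√2 ≈ 1427.0 mm → L0 = 1009 × 1427 mm.
L1: ⌊1427/2⌋ × 1009 = 713 × 1009 mm
L2: ⌊1009/2⌋ × 713 = 504 × 713 mm

504 × 713 mm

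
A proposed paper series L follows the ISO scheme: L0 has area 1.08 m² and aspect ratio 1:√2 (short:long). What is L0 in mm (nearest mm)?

874 × 1236 mm

Let the short side be w mm. Then w · w√2 = 1.08 m² = 1,080,000 mm².
w² = 1,080,000/√2, so w ≈ 873.9 mm; long side = w√2 ≈ 1235.9 mm.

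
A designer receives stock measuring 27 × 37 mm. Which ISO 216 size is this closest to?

Aspect ratio 37/27 ≈ 1.370 (ISO target is √2 ≈ 1.414).
In the A-series (A0 area = 1 m²): A10 = 26 × 37 mm.
Off by 1 mm total — nearest standard size.

A10 (26 × 37 mm)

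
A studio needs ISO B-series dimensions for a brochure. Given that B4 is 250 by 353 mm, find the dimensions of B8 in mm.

62 × 88 mm

B5: ⌊353/2⌋ × 250 = 176 × 250 mm
B6: ⌊250/2⌋ × 176 = 125 × 176 mm
B7: ⌊176/2⌋ × 125 = 88 × 125 mm
B8: ⌊125/2⌋ × 88 = 62 × 88 mm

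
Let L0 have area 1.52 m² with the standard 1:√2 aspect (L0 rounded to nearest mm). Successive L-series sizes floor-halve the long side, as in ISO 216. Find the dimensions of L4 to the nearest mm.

Let L0's short side be w mm. w · w√2 = 1.52 m² = 1,520,000 mm², so w ≈ 1036.7 mm and w√2 ≈ 1466.2 mm → L0 = 1037 × 1466 mm.
L1: ⌊1466/2⌋ × 1037 = 733 × 1037 mm
L2: ⌊1037/2⌋ × 733 = 518 × 733 mm
L3: ⌊733/2⌋ × 518 = 366 × 518 mm
L4: ⌊518/2⌋ × 366 = 259 × 366 mm

259 × 366 mm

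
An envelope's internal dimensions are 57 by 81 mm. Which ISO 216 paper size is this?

C8 (57 × 81 mm)

Aspect ratio 81/57 ≈ 1.421 — close to the ISO √2 ≈ 1.414.
In the C-series (envelope sizes, between A and B): C8 = 57 × 81 mm.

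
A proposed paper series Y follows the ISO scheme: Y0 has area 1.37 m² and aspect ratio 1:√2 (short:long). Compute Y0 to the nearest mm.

Let the short side be w mm. Then w · w√2 = 1.37 m² = 1,370,000 mm².
w² = 1,370,000/√2, so w ≈ 984.2 mm; long side = w√2 ≈ 1391.9 mm.

984 × 1392 mm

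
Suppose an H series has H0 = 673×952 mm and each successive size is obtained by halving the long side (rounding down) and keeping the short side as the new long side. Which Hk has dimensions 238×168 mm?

H0: 673 × 952 mm
H1: 476 × 673 mm
H2: 336 × 476 mm
H3: 238 × 336 mm
H4: 168 × 238 mm
H5: 119 × 168 mm
→ matches H4.

H4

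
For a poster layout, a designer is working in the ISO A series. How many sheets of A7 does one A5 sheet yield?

Each ISO step halves the sheet: 1 × A5 → 2 × A6 → 4 × A7
From A5 to A7 is 2 halving steps: 2^2 = 4.

4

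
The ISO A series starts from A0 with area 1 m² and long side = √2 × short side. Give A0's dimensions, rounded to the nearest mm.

841 × 1189 mm

Let the short side be w mm. Then the long side is w√2 and w · w√2 = 10⁶ mm².
w² = 10⁶/√2, so w = 1000 / 2^(1/4) ≈ 840.9 mm; long side = 1000 · 2^(1/4) ≈ 1189.2 mm.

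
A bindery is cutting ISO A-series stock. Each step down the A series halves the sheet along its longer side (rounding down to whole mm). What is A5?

A0 = 841 × 1189 mm (A0 has area 1 m², aspect 1:√2).
A1: ⌊1189/2⌋ × 841 = 594 × 841 mm
A2: ⌊841/2⌋ × 594 = 420 × 594 mm
A3: ⌊594/2⌋ × 420 = 297 × 420 mm
A4: ⌊420/2⌋ × 297 = 210 × 297 mm
A5: ⌊297/2⌋ × 210 = 148 × 210 mm

148 × 210 mm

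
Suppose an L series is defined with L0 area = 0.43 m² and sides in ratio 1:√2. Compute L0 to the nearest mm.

Let the short side be w mm. Then w · w√2 = 0.43 m² = 430,000 mm².
w² = 430,000/√2, so w ≈ 551.4 mm; long side = w√2 ≈ 779.8 mm.

551 × 780 mm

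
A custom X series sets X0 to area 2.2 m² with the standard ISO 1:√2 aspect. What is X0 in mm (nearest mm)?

Let the short side be w mm. Then w · w√2 = 2.2 m² = 2,200,000 mm².
w² = 2,200,000/√2, so w ≈ 1247.3 mm; long side = w√2 ≈ 1763.9 mm.

1247 × 1764 mm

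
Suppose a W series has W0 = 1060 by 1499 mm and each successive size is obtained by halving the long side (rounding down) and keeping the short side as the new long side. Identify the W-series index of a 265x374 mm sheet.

W4

W0: 1060 × 1499 mm
W1: 749 × 1060 mm
W2: 530 × 749 mm
W3: 374 × 530 mm
W4: 265 × 374 mm
W5: 187 × 265 mm
→ matches W4.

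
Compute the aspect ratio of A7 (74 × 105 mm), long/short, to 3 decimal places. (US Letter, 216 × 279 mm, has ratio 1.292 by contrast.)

1.419

105 / 74 = 1.419
ISO 216 targets √2 ≈ 1.414; the +0.005 deviation is from mm rounding.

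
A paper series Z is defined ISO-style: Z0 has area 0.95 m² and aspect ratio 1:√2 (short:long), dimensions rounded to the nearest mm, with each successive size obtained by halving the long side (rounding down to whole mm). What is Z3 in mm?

289 × 410 mm

Let Z0's short side be w mm. w · w√2 = 0.95 m² = 950,000 mm², so w ≈ 819.6 mm and w√2 ≈ 1159.1 mm → Z0 = 820 × 1159 mm.
Z1: ⌊1159/2⌋ × 820 = 579 × 820 mm
Z2: ⌊820/2⌋ × 579 = 410 × 579 mm
Z3: ⌊579/2⌋ × 410 = 289 × 410 mm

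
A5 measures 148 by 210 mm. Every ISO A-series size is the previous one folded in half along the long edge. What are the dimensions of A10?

A6: ⌊210/2⌋ × 148 = 105 × 148 mm
A7: ⌊148/2⌋ × 105 = 74 × 105 mm
A8: ⌊105/2⌋ × 74 = 52 × 74 mm
A9: ⌊74/2⌋ × 52 = 37 × 52 mm
A10: ⌊52/2⌋ × 37 = 26 × 37 mm

26 × 37 mm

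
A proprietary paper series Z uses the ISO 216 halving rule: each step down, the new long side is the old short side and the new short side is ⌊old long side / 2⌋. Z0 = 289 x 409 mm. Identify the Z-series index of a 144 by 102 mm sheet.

Z0: 289 × 409 mm
Z1: 204 × 289 mm
Z2: 144 × 204 mm
Z3: 102 × 144 mm
Z4: 72 × 102 mm
→ matches Z3.

Z3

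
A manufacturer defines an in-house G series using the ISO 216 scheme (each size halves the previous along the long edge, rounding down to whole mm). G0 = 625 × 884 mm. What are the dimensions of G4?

156 × 221 mm

G1: ⌊884/2⌋ × 625 = 442 × 625 mm
G2: ⌊625/2⌋ × 442 = 312 × 442 mm
G3: ⌊442/2⌋ × 312 = 221 × 312 mm
G4: ⌊312/2⌋ × 221 = 156 × 221 mm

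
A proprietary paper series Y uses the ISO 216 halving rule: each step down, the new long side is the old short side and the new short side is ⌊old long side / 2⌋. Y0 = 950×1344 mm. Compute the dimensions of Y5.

168 × 237 mm

Y1 = 672 × 950 mm (from Y0 by 1 halving).
Y2: ⌊950/2⌋ × 672 = 475 × 672 mm
Y3: ⌊672/2⌋ × 475 = 336 × 475 mm
Y4: ⌊475/2⌋ × 336 = 237 × 336 mm
Y5: ⌊336/2⌋ × 237 = 168 × 237 mm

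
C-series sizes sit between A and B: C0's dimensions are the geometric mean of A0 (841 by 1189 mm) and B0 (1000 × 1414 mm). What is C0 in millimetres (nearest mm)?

917 × 1297 mm

Short: √(841 · 1000) = √841000 ≈ 917.1 mm.
Long: √(1189 · 1414) = √1681246 ≈ 1296.6 mm.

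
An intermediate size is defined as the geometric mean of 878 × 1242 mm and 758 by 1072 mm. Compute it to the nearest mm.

816 × 1154 mm

Short side: √(878 · 758) = √665524 ≈ 815.8 → 816 mm
Long side: √(1242 · 1072) = √1331424 ≈ 1153.9 → 1154 mm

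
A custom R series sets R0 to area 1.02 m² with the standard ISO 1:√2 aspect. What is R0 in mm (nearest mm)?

849 × 1201 mm

Let the short side be w mm. Then w · w√2 = 1.02 m² = 1,020,000 mm².
w² = 1,020,000/√2, so w ≈ 849.3 mm; long side = w√2 ≈ 1201.0 mm.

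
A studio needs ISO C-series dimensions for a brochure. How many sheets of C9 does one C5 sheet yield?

16

Each ISO step halves the sheet: 1 × C5 → 2 × C6 → 4 × C7 → 8 × C8 → …
From C5 to C9 is 4 halving steps: 2^4 = 16.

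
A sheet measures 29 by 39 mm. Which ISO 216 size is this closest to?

Aspect ratio 39/29 ≈ 1.345 (ISO target is √2 ≈ 1.414).
In the C-series (envelope sizes, between A and B): C10 = 28 × 40 mm.
Off by 2 mm total — nearest standard size.

C10 (28 × 40 mm)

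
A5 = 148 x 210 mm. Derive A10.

26 × 37 mm

A6: ⌊210/2⌋ × 148 = 105 × 148 mm
A7: ⌊148/2⌋ × 105 = 74 × 105 mm
A8: ⌊105/2⌋ × 74 = 52 × 74 mm
A9: ⌊74/2⌋ × 52 = 37 × 52 mm
A10: ⌊52/2⌋ × 37 = 26 × 37 mm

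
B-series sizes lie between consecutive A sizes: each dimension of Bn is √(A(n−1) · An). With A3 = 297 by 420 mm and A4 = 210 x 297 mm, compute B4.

250 × 353 mm

Short side: √(297 · 210) = √62370 ≈ 249.7 → 250 mm
Long side: √(420 · 297) = √124740 ≈ 353.2 → 353 mm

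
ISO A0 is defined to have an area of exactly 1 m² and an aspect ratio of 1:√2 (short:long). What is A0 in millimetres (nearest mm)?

Let the short side be w mm. Then the long side is w√2 and w · w√2 = 10⁶ mm².
w² = 10⁶/√2, so w = 1000 / 2^(1/4) ≈ 840.9 mm; long side = 1000 · 2^(1/4) ≈ 1189.2 mm.

841 × 1189 mm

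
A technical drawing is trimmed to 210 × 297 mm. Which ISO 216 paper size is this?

Aspect ratio 297/210 ≈ 1.414 — close to the ISO √2 ≈ 1.414.
In the A-series (A0 area = 1 m²): A4 = 210 × 297 mm.

A4 (210 × 297 mm)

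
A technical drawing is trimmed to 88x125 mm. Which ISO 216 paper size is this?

B7 (88 × 125 mm)

Aspect ratio 125/88 ≈ 1.420 — close to the ISO √2 ≈ 1.414.
In the B-series (B0 = 1000 × 1414 mm): B7 = 88 × 125 mm.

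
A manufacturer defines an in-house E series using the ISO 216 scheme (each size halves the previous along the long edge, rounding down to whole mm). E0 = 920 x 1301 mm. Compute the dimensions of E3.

E1: ⌊1301/2⌋ × 920 = 650 × 920 mm
E2: ⌊920/2⌋ × 650 = 460 × 650 mm
E3: ⌊650/2⌋ × 460 = 325 × 460 mm

325 × 460 mm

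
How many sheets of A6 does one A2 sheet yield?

Each ISO step halves the sheet: 1 × A2 → 2 × A3 → 4 × A4 → 8 × A5 → …
From A2 to A6 is 4 halving steps: 2^4 = 16.

16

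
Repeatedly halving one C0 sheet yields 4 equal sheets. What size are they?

4 = 2^2, so 2 halving steps.
C0 → C1 → … → C2 after 2 steps.

C2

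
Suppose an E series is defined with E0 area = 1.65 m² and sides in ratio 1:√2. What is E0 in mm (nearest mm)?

Let the short side be w mm. Then w · w√2 = 1.65 m² = 1,650,000 mm².
w² = 1,650,000/√2, so w ≈ 1080.2 mm; long side = w√2 ≈ 1527.6 mm.

1080 × 1528 mm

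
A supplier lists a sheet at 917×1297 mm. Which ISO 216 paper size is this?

C0 (917 × 1297 mm)

Aspect ratio 1297/917 ≈ 1.414 — close to the ISO √2 ≈ 1.414.
In the C-series (envelope sizes, between A and B): C0 = 917 × 1297 mm.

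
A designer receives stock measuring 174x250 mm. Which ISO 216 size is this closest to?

B5 (176 × 250 mm)

Aspect ratio 250/174 ≈ 1.437 (ISO target is √2 ≈ 1.414).
In the B-series (B0 = 1000 × 1414 mm): B5 = 176 × 250 mm.
Off by 2 mm total — nearest standard size.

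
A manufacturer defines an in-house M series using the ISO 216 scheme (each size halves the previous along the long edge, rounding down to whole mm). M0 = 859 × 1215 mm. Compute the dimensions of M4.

M1: ⌊1215/2⌋ × 859 = 607 × 859 mm
M2: ⌊859/2⌋ × 607 = 429 × 607 mm
M3: ⌊607/2⌋ × 429 = 303 × 429 mm
M4: ⌊429/2⌋ × 303 = 214 × 303 mm

214 × 303 mm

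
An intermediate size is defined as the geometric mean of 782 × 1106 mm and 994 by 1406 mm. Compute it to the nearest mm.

882 × 1247 mm

Short side: √(782 · 994) = √777308 ≈ 881.7 → 882 mm
Long side: √(1106 · 1406) = √1555036 ≈ 1247.0 → 1247 mm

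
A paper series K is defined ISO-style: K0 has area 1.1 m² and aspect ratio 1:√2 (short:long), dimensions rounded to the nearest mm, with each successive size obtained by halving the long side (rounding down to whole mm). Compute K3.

311 × 441 mm

Let K0's short side be w mm. w · w√2 = 1.1 m² = 1,100,000 mm², so w ≈ 881.9 mm and w√2 ≈ 1247.3 mm → K0 = 882 × 1247 mm.
K1: ⌊1247/2⌋ × 882 = 623 × 882 mm
K2: ⌊882/2⌋ × 623 = 441 × 623 mm
K3: ⌊623/2⌋ × 441 = 311 × 441 mm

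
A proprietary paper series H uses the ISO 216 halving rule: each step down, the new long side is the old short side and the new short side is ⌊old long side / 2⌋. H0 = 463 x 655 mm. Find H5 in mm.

81 × 115 mm

H1: ⌊655/2⌋ × 463 = 327 × 463 mm
H2: ⌊463/2⌋ × 327 = 231 × 327 mm
H3: ⌊327/2⌋ × 231 = 163 × 231 mm
H4: ⌊231/2⌋ × 163 = 115 × 163 mm
H5: ⌊163/2⌋ × 115 = 81 × 115 mm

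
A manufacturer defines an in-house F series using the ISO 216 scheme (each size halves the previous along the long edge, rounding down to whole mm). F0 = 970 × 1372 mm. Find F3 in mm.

343 × 485 mm

F1: ⌊1372/2⌋ × 970 = 686 × 970 mm
F2: ⌊970/2⌋ × 686 = 485 × 686 mm
F3: ⌊686/2⌋ × 485 = 343 × 485 mm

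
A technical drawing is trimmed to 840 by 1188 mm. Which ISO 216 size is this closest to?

A0 (841 × 1189 mm)

Aspect ratio 1188/840 ≈ 1.414 — close to the ISO √2 ≈ 1.414.
In the A-series (A0 area = 1 m²): A0 = 841 × 1189 mm.
Off by 2 mm total — nearest standard size.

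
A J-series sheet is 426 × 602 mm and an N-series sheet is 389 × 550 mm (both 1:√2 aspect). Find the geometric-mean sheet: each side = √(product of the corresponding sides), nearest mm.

Short side: √(426 · 389) = √165714 ≈ 407.1 → 407 mm
Long side: √(602 · 550) = √331100 ≈ 575.4 → 575 mm

407 × 575 mm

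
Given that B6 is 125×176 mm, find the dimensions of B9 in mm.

44 × 62 mm

B7: ⌊176/2⌋ × 125 = 88 × 125 mm
B8: ⌊125/2⌋ × 88 = 62 × 88 mm
B9: ⌊88/2⌋ × 62 = 44 × 62 mm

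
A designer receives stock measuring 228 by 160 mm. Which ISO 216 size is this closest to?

C5 (162 × 229 mm)

Aspect ratio 228/160 ≈ 1.425 — close to the ISO √2 ≈ 1.414.
In the C-series (envelope sizes, between A and B): C5 = 162 × 229 mm.
Off by 3 mm total — nearest standard size.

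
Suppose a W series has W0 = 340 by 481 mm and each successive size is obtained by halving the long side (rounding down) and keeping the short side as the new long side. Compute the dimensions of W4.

W1: ⌊481/2⌋ × 340 = 240 × 340 mm
W2: ⌊340/2⌋ × 240 = 170 × 240 mm
W3: ⌊240/2⌋ × 170 = 120 × 170 mm
W4: ⌊170/2⌋ × 120 = 85 × 120 mm

85 × 120 mm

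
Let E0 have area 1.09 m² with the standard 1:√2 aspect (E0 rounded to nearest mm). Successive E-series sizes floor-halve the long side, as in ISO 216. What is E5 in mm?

155 × 219 mm

Let E0's short side be w mm. w · w√2 = 1.09 m² = 1,090,000 mm², so w ≈ 877.9 mm and w√2 ≈ 1241.6 mm → E0 = 878 × 1242 mm.
E1: ⌊1242/2⌋ × 878 = 621 × 878 mm
E2: ⌊878/2⌋ × 621 = 439 × 621 mm
E3: ⌊621/2⌋ × 439 = 310 × 439 mm
E4: ⌊439/2⌋ × 310 = 219 × 310 mm
E5: ⌊310/2⌋ × 219 = 155 × 219 mm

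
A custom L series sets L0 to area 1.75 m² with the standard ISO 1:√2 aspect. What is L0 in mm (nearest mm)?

Let the short side be w mm. Then w · w√2 = 1.75 m² = 1,750,000 mm².
w² = 1,750,000/√2, so w ≈ 1112.4 mm; long side = w√2 ≈ 1573.2 mm.

1112 × 1573 mm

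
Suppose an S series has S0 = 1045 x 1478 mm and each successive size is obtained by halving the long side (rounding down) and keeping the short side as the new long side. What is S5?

184 × 261 mm

S1: ⌊1478/2⌋ × 1045 = 739 × 1045 mm
S2: ⌊1045/2⌋ × 739 = 522 × 739 mm
S3: ⌊739/2⌋ × 522 = 369 × 522 mm
S4: ⌊522/2⌋ × 369 = 261 × 369 mm
S5: ⌊369/2⌋ × 261 = 184 × 261 mm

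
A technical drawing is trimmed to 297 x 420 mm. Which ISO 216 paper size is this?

Aspect ratio 420/297 ≈ 1.414 — close to the ISO √2 ≈ 1.414.
In the A-series (A0 area = 1 m²): A3 = 297 × 420 mm.

A3 (297 × 420 mm)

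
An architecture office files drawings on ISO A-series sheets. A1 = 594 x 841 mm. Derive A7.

74 × 105 mm

A2: ⌊841/2⌋ × 594 = 420 × 594 mm
A3: ⌊594/2⌋ × 420 = 297 × 420 mm
A4: ⌊420/2⌋ × 297 = 210 × 297 mm
A5: ⌊297/2⌋ × 210 = 148 × 210 mm
A6: ⌊210/2⌋ × 148 = 105 × 148 mm
A7: ⌊148/2⌋ × 105 = 74 × 105 mm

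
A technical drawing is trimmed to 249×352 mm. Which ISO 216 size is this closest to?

B4 (250 × 353 mm)

Aspect ratio 352/249 ≈ 1.414 — close to the ISO √2 ≈ 1.414.
In the B-series (B0 = 1000 × 1414 mm): B4 = 250 × 353 mm.
Off by 2 mm total — nearest standard size.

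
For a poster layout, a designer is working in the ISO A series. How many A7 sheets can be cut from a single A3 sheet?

16

Each ISO step halves the sheet: 1 × A3 → 2 × A4 → 4 × A5 → 8 × A6 → …
From A3 to A7 is 4 halving steps: 2^4 = 16.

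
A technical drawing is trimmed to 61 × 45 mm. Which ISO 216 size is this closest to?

Aspect ratio 61/45 ≈ 1.356 (ISO target is √2 ≈ 1.414).
In the B-series (B0 = 1000 × 1414 mm): B9 = 44 × 62 mm.
Off by 2 mm total — nearest standard size.

B9 (44 × 62 mm)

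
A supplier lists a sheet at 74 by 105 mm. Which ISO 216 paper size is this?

A7 (74 × 105 mm)

Aspect ratio 105/74 ≈ 1.419 — close to the ISO √2 ≈ 1.414.
In the A-series (A0 area = 1 m²): A7 = 74 × 105 mm.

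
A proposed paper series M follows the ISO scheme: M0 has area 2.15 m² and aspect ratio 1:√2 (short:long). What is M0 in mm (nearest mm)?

1233 × 1744 mm

Let the short side be w mm. Then w · w√2 = 2.15 m² = 2,150,000 mm².
w² = 2,150,000/√2, so w ≈ 1233.0 mm; long side = w√2 ≈ 1743.7 mm.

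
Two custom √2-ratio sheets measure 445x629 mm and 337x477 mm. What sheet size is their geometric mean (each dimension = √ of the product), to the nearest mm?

Short side: √(445 · 337) = √149965 ≈ 387.3 → 387 mm
Long side: √(629 · 477) = √300033 ≈ 547.8 → 548 mm

387 × 548 mm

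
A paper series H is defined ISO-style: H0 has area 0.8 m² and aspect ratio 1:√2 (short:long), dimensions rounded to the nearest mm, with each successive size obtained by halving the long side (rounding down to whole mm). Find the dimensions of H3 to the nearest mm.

266 × 376 mm

Let H0's short side be w mm. w · w√2 = 0.8 m² = 800,000 mm², so w ≈ 752.1 mm and w√2 ≈ 1063.7 mm → H0 = 752 × 1064 mm.
H1: ⌊1064/2⌋ × 752 = 532 × 752 mm
H2: ⌊752/2⌋ × 532 = 376 × 532 mm
H3: ⌊532/2⌋ × 376 = 266 × 376 mm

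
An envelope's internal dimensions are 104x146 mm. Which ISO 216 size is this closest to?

Aspect ratio 146/104 ≈ 1.404 — close to the ISO √2 ≈ 1.414.
In the A-series (A0 area = 1 m²): A6 = 105 × 148 mm.
Off by 3 mm total — nearest standard size.

A6 (105 × 148 mm)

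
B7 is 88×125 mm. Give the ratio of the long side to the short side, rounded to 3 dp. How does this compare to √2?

125 / 88 = 1.420
ISO 216 targets √2 ≈ 1.414; the +0.006 deviation is from mm rounding.

1.420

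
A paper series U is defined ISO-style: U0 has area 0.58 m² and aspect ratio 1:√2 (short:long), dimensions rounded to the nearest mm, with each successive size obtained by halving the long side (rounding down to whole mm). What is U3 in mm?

226 × 320 mm

Let U0's short side be w mm. w · w√2 = 0.58 m² = 580,000 mm², so w ≈ 640.4 mm and w√2 ≈ 905.7 mm → U0 = 640 × 906 mm.
U1: ⌊906/2⌋ × 640 = 453 × 640 mm
U2: ⌊640/2⌋ × 453 = 320 × 453 mm
U3: ⌊453/2⌋ × 320 = 226 × 320 mm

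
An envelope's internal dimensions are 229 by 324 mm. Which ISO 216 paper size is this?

C4 (229 × 324 mm)

Aspect ratio 324/229 ≈ 1.415 — close to the ISO √2 ≈ 1.414.
In the C-series (envelope sizes, between A and B): C4 = 229 × 324 mm.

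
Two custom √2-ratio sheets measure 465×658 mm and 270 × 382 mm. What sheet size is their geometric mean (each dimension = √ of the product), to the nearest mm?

Short side: √(465 · 270) = √125550 ≈ 354.3 → 354 mm
Long side: √(658 · 382) = √251356 ≈ 501.4 → 501 mm

354 × 501 mm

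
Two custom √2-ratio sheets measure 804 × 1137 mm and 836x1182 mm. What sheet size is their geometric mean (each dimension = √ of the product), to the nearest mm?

Short side: √(804 · 836) = √672144 ≈ 819.8 → 820 mm
Long side: √(1137 · 1182) = √1343934 ≈ 1159.3 → 1159 mm

820 × 1159 mm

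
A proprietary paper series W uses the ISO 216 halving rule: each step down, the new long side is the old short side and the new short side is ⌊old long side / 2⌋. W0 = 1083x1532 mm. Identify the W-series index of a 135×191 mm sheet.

W0: 1083 × 1532 mm
W1: 766 × 1083 mm
W2: 541 × 766 mm
W3: 383 × 541 mm
W4: 270 × 383 mm
W5: 191 × 270 mm
W6: 135 × 191 mm
W7: 95 × 135 mm
→ matches W6.

W6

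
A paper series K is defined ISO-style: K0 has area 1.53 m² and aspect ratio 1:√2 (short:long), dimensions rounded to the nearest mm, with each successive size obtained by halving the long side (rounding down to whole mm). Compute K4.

260 × 367 mm

Let K0's short side be w mm. w · w√2 = 1.53 m² = 1,530,000 mm², so w ≈ 1040.1 mm and w√2 ≈ 1471.0 mm → K0 = 1040 × 1471 mm.
K1: ⌊1471/2⌋ × 1040 = 735 × 1040 mm
K2: ⌊1040/2⌋ × 735 = 520 × 735 mm
K3: ⌊735/2⌋ × 520 = 367 × 520 mm
K4: ⌊520/2⌋ × 367 = 260 × 367 mm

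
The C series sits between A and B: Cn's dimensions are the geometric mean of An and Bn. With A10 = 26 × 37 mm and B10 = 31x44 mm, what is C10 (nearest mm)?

28 × 40 mm

Short side: √(26 · 31) = √806 ≈ 28.4 → 28 mm
Long side: √(37 · 44) = √1628 ≈ 40.3 → 40 mm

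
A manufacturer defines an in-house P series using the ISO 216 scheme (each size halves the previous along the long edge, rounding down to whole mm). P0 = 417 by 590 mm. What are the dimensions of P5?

73 × 104 mm

P1: ⌊590/2⌋ × 417 = 295 × 417 mm
P2: ⌊417/2⌋ × 295 = 208 × 295 mm
P3: ⌊295/2⌋ × 208 = 147 × 208 mm
P4: ⌊208/2⌋ × 147 = 104 × 147 mm
P5: ⌊147/2⌋ × 104 = 73 × 104 mm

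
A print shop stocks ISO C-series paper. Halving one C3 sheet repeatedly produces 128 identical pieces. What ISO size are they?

C10

128 = 2^7, so 7 halving steps.
C3 → C4 → … → C10 after 7 steps.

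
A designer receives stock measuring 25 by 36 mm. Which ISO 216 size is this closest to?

A10 (26 × 37 mm)

Aspect ratio 36/25 ≈ 1.440 (ISO target is √2 ≈ 1.414).
In the A-series (A0 area = 1 m²): A10 = 26 × 37 mm.
Off by 2 mm total — nearest standard size.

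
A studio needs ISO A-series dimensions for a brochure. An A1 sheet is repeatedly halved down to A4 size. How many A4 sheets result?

Each ISO step halves the sheet: 1 × A1 → 2 × A2 → 4 × A3 → 8 × A4
From A1 to A4 is 3 halving steps: 2^3 = 8.

8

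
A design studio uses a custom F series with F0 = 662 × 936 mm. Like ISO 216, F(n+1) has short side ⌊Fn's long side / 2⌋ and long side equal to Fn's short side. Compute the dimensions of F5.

F1: ⌊936/2⌋ × 662 = 468 × 662 mm
F2: ⌊662/2⌋ × 468 = 331 × 468 mm
F3: ⌊468/2⌋ × 331 = 234 × 331 mm
F4: ⌊331/2⌋ × 234 = 165 × 234 mm
F5: ⌊234/2⌋ × 165 = 117 × 165 mm

117 × 165 mm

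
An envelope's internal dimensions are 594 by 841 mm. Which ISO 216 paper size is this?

A1 (594 × 841 mm)

Aspect ratio 841/594 ≈ 1.416 — close to the ISO √2 ≈ 1.414.
In the A-series (A0 area = 1 m²): A1 = 594 × 841 mm.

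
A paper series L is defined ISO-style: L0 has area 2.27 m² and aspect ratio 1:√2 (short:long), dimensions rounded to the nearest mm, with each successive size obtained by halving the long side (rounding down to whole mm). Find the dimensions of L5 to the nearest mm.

Let L0's short side be w mm. w · w√2 = 2.27 m² = 2,270,000 mm², so w ≈ 1266.9 mm and w√2 ≈ 1791.7 mm → L0 = 1267 × 1792 mm.
L1: ⌊1792/2⌋ × 1267 = 896 × 1267 mm
L2: ⌊1267/2⌋ × 896 = 633 × 896 mm
L3: ⌊896/2⌋ × 633 = 448 × 633 mm
L4: ⌊633/2⌋ × 448 = 316 × 448 mm
L5: ⌊448/2⌋ × 316 = 224 × 316 mm

224 × 316 mm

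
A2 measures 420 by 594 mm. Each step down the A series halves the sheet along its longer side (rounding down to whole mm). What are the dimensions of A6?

A3: ⌊594/2⌋ × 420 = 297 × 420 mm
A4: ⌊420/2⌋ × 297 = 210 × 297 mm
A5: ⌊297/2⌋ × 210 = 148 × 210 mm
A6: ⌊210/2⌋ × 148 = 105 × 148 mm

105 × 148 mm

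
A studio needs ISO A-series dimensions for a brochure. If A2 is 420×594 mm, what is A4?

A3: ⌊594/2⌋ × 420 = 297 × 420 mm
A4: ⌊420/2⌋ × 297 = 210 × 297 mm

210 × 297 mm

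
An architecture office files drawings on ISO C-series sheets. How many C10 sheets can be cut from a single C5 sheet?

32

Each ISO step halves the sheet: 1 × C5 → 2 × C6 → 4 × C7 → 8 × C8 → …
From C5 to C10 is 5 halving steps: 2^5 = 32.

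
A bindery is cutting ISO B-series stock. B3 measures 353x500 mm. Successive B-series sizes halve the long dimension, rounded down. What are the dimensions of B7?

B4: ⌊500/2⌋ × 353 = 250 × 353 mm
B5: ⌊353/2⌋ × 250 = 176 × 250 mm
B6: ⌊250/2⌋ × 176 = 125 × 176 mm
B7: ⌊176/2⌋ × 125 = 88 × 125 mm

88 × 125 mm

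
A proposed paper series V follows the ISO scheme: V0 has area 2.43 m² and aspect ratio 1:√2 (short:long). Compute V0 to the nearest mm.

1311 × 1854 mm

Let the short side be w mm. Then w · w√2 = 2.43 m² = 2,430,000 mm².
w² = 2,430,000/√2, so w ≈ 1310.8 mm; long side = w√2 ≈ 1853.8 mm.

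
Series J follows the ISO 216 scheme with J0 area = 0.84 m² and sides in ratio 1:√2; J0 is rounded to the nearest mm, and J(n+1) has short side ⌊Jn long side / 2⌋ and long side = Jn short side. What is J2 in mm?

Let J0's short side be w mm. w · w√2 = 0.84 m² = 840,000 mm², so w ≈ 770.7 mm and w√2 ≈ 1089.9 mm → J0 = 771 × 1090 mm.
J1: ⌊1090/2⌋ × 771 = 545 × 771 mm
J2: ⌊771/2⌋ × 545 = 385 × 545 mm

385 × 545 mm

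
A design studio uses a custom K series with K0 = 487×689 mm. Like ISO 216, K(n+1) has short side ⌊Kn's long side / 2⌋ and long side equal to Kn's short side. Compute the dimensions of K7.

43 × 60 mm

K1 = 344 × 487 mm (from K0 by 1 halving).
K2: ⌊487/2⌋ × 344 = 243 × 344 mm
K3: ⌊344/2⌋ × 243 = 172 × 243 mm
K4: ⌊243/2⌋ × 172 = 121 × 172 mm
K5: ⌊172/2⌋ × 121 = 86 × 121 mm
K6: ⌊121/2⌋ × 86 = 60 × 86 mm
K7: ⌊86/2⌋ × 60 = 43 × 60 mm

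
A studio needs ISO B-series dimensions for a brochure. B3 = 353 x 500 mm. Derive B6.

125 × 176 mm

B4: ⌊500/2⌋ × 353 = 250 × 353 mm
B5: ⌊353/2⌋ × 250 = 176 × 250 mm
B6: ⌊250/2⌋ × 176 = 125 × 176 mm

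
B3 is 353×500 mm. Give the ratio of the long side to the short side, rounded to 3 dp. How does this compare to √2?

1.416

500 / 353 = 1.416
ISO 216 targets √2 ≈ 1.414; the +0.002 deviation is from mm rounding.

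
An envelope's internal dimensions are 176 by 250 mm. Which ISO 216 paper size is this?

B5 (176 × 250 mm)

Aspect ratio 250/176 ≈ 1.420 — close to the ISO √2 ≈ 1.414.
In the B-series (B0 = 1000 × 1414 mm): B5 = 176 × 250 mm.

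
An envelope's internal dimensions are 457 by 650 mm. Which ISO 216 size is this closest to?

C2 (458 × 648 mm)

Aspect ratio 650/457 ≈ 1.422 — close to the ISO √2 ≈ 1.414.
In the C-series (envelope sizes, between A and B): C2 = 458 × 648 mm.
Off by 3 mm total — nearest standard size.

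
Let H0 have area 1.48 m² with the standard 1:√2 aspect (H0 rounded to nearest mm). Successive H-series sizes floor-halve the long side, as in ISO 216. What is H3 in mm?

Let H0's short side be w mm. w · w√2 = 1.48 m² = 1,480,000 mm², so w ≈ 1023.0 mm and w√2 ≈ 1446.7 mm → H0 = 1023 × 1447 mm.
H1: ⌊1447/2⌋ × 1023 = 723 × 1023 mm
H2: ⌊1023/2⌋ × 723 = 511 × 723 mm
H3: ⌊723/2⌋ × 511 = 361 × 511 mm

361 × 511 mm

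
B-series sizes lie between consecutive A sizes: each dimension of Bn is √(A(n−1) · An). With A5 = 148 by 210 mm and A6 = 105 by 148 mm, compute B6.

Short side: √(148 · 105) = √15540 ≈ 124.7 → 125 mm
Long side: √(210 · 148) = √31080 ≈ 176.3 → 176 mm

125 × 176 mm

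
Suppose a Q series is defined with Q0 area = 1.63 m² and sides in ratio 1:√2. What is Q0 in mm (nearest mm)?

1074 × 1518 mm

Let the short side be w mm. Then w · w√2 = 1.63 m² = 1,630,000 mm².
w² = 1,630,000/√2, so w ≈ 1073.6 mm; long side = w√2 ≈ 1518.3 mm.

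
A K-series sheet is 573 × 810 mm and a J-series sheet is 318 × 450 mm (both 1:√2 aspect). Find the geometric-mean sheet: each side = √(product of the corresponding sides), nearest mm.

Short side: √(573 · 318) = √182214 ≈ 426.9 → 427 mm
Long side: √(810 · 450) = √364500 ≈ 603.7 → 604 mm

427 × 604 mm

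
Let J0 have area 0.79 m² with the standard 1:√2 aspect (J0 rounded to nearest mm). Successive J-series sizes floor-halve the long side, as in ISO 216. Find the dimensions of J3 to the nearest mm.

Let J0's short side be w mm. w · w√2 = 0.79 m² = 790,000 mm², so w ≈ 747.4 mm and w√2 ≈ 1057.0 mm → J0 = 747 × 1057 mm.
J1: ⌊1057/2⌋ × 747 = 528 × 747 mm
J2: ⌊747/2⌋ × 528 = 373 × 528 mm
J3: ⌊528/2⌋ × 373 = 264 × 373 mm

264 × 373 mm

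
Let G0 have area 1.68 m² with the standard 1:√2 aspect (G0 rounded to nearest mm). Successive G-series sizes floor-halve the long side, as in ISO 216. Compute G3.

385 × 545 mm

Let G0's short side be w mm. w · w√2 = 1.68 m² = 1,680,000 mm², so w ≈ 1089.9 mm and w√2 ≈ 1541.4 mm → G0 = 1090 × 1541 mm.
G1: ⌊1541/2⌋ × 1090 = 770 × 1090 mm
G2: ⌊1090/2⌋ × 770 = 545 × 770 mm
G3: ⌊770/2⌋ × 545 = 385 × 545 mm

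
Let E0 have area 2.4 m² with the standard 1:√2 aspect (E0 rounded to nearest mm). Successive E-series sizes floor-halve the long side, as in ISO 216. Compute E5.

Let E0's short side be w mm. w · w√2 = 2.4 m² = 2,400,000 mm², so w ≈ 1302.7 mm and w√2 ≈ 1842.3 mm → E0 = 1303 × 1842 mm.
E1: ⌊1842/2⌋ × 1303 = 921 × 1303 mm
E2: ⌊1303/2⌋ × 921 = 651 × 921 mm
E3: ⌊921/2⌋ × 651 = 460 × 651 mm
E4: ⌊651/2⌋ × 460 = 325 × 460 mm
E5: ⌊460/2⌋ × 325 = 230 × 325 mm

230 × 325 mm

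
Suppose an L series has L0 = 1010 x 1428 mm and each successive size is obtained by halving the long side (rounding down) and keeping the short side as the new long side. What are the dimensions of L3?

L1: ⌊1428/2⌋ × 1010 = 714 × 1010 mm
L2: ⌊1010/2⌋ × 714 = 505 × 714 mm
L3: ⌊714/2⌋ × 505 = 357 × 505 mm

357 × 505 mm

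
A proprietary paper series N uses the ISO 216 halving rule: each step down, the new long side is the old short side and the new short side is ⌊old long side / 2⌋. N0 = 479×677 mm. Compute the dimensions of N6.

59 × 84 mm

N1 = 338 × 479 mm (from N0 by 1 halving).
N2: ⌊479/2⌋ × 338 = 239 × 338 mm
N3: ⌊338/2⌋ × 239 = 169 × 239 mm
N4: ⌊239/2⌋ × 169 = 119 × 169 mm
N5: ⌊169/2⌋ × 119 = 84 × 119 mm
N6: ⌊119/2⌋ × 84 = 59 × 84 mm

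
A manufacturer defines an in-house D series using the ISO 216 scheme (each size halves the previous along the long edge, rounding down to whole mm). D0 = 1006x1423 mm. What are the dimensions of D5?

177 × 251 mm

D1: ⌊1423/2⌋ × 1006 = 711 × 1006 mm
D2: ⌊1006/2⌋ × 711 = 503 × 711 mm
D3: ⌊711/2⌋ × 503 = 355 × 503 mm
D4: ⌊503/2⌋ × 355 = 251 × 355 mm
D5: ⌊355/2⌋ × 251 = 177 × 251 mm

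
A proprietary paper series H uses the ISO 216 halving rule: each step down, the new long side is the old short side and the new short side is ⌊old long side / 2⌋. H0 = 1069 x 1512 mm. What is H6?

133 × 189 mm

H1 = 756 × 1069 mm (from H0 by 1 halving).
H2: ⌊1069/2⌋ × 756 = 534 × 756 mm
H3: ⌊756/2⌋ × 534 = 378 × 534 mm
H4: ⌊534/2⌋ × 378 = 267 × 378 mm
H5: ⌊378/2⌋ × 267 = 189 × 267 mm
H6: ⌊267/2⌋ × 189 = 133 × 189 mm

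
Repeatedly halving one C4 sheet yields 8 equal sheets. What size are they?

8 = 2^3, so 3 halving steps.
C4 → C5 → … → C7 after 3 steps.

C7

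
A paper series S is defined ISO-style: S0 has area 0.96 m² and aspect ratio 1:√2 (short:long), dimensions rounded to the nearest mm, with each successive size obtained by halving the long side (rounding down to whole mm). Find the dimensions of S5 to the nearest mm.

Let S0's short side be w mm. w · w√2 = 0.96 m² = 960,000 mm², so w ≈ 823.9 mm and w√2 ≈ 1165.2 mm → S0 = 824 × 1165 mm.
S1: ⌊1165/2⌋ × 824 = 582 × 824 mm
S2: ⌊824/2⌋ × 582 = 412 × 582 mm
S3: ⌊582/2⌋ × 412 = 291 × 412 mm
S4: ⌊412/2⌋ × 291 = 206 × 291 mm
S5: ⌊291/2⌋ × 206 = 145 × 206 mm

145 × 206 mm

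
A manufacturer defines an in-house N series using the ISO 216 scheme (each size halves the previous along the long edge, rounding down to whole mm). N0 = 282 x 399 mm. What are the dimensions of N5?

49 × 70 mm

N1: ⌊399/2⌋ × 282 = 199 × 282 mm
N2: ⌊282/2⌋ × 199 = 141 × 199 mm
N3: ⌊199/2⌋ × 141 = 99 × 141 mm
N4: ⌊141/2⌋ × 99 = 70 × 99 mm
N5: ⌊99/2⌋ × 70 = 49 × 70 mm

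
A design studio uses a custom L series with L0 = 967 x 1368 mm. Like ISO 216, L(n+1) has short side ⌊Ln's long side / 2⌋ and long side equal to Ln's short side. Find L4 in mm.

L1: ⌊1368/2⌋ × 967 = 684 × 967 mm
L2: ⌊967/2⌋ × 684 = 483 × 684 mm
L3: ⌊684/2⌋ × 483 = 342 × 483 mm
L4: ⌊483/2⌋ × 342 = 241 × 342 mm

241 × 342 mm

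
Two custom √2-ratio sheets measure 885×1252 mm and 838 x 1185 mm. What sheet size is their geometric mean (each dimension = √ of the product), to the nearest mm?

Short side: √(885 · 838) = √741630 ≈ 861.2 → 861 mm
Long side: √(1252 · 1185) = √1483620 ≈ 1218.0 → 1218 mm

861 × 1218 mm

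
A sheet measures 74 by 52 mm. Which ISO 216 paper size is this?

A8 (52 × 74 mm)

Aspect ratio 74/52 ≈ 1.423 — close to the ISO √2 ≈ 1.414.
In the A-series (A0 area = 1 m²): A8 = 52 × 74 mm.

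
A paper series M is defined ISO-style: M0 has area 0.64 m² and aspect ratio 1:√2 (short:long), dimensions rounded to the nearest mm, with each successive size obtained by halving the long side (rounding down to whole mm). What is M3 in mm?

237 × 336 mm

Let M0's short side be w mm. w · w√2 = 0.64 m² = 640,000 mm², so w ≈ 672.7 mm and w√2 ≈ 951.4 mm → M0 = 673 × 951 mm.
M1: ⌊951/2⌋ × 673 = 475 × 673 mm
M2: ⌊673/2⌋ × 475 = 336 × 475 mm
M3: ⌊475/2⌋ × 336 = 237 × 336 mm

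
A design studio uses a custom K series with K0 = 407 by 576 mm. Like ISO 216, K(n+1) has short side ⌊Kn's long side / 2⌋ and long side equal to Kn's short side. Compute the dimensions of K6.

K1 = 288 × 407 mm (from K0 by 1 halving).
K2: ⌊407/2⌋ × 288 = 203 × 288 mm
K3: ⌊288/2⌋ × 203 = 144 × 203 mm
K4: ⌊203/2⌋ × 144 = 101 × 144 mm
K5: ⌊144/2⌋ × 101 = 72 × 101 mm
K6: ⌊101/2⌋ × 72 = 50 × 72 mm

50 × 72 mm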